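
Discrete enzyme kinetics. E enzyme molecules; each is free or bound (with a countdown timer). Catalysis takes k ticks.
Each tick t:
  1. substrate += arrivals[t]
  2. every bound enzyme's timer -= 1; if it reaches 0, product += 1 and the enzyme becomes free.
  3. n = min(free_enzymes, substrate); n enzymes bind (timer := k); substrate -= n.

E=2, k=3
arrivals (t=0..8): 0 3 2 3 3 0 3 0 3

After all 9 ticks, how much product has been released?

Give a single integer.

Answer: 4

Derivation:
t=0: arr=0 -> substrate=0 bound=0 product=0
t=1: arr=3 -> substrate=1 bound=2 product=0
t=2: arr=2 -> substrate=3 bound=2 product=0
t=3: arr=3 -> substrate=6 bound=2 product=0
t=4: arr=3 -> substrate=7 bound=2 product=2
t=5: arr=0 -> substrate=7 bound=2 product=2
t=6: arr=3 -> substrate=10 bound=2 product=2
t=7: arr=0 -> substrate=8 bound=2 product=4
t=8: arr=3 -> substrate=11 bound=2 product=4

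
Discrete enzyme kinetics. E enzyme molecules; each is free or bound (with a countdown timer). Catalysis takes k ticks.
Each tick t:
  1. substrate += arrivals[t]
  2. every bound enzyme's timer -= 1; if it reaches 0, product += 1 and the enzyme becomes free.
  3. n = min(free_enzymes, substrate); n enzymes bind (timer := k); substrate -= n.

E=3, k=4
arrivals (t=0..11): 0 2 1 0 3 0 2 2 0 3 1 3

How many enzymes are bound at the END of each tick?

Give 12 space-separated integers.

t=0: arr=0 -> substrate=0 bound=0 product=0
t=1: arr=2 -> substrate=0 bound=2 product=0
t=2: arr=1 -> substrate=0 bound=3 product=0
t=3: arr=0 -> substrate=0 bound=3 product=0
t=4: arr=3 -> substrate=3 bound=3 product=0
t=5: arr=0 -> substrate=1 bound=3 product=2
t=6: arr=2 -> substrate=2 bound=3 product=3
t=7: arr=2 -> substrate=4 bound=3 product=3
t=8: arr=0 -> substrate=4 bound=3 product=3
t=9: arr=3 -> substrate=5 bound=3 product=5
t=10: arr=1 -> substrate=5 bound=3 product=6
t=11: arr=3 -> substrate=8 bound=3 product=6

Answer: 0 2 3 3 3 3 3 3 3 3 3 3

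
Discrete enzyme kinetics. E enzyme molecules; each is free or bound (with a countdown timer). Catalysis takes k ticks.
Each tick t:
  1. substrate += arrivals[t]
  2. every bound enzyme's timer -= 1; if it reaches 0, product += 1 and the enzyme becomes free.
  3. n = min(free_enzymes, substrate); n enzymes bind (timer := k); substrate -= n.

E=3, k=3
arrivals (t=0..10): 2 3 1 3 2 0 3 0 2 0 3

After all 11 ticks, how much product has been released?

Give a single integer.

t=0: arr=2 -> substrate=0 bound=2 product=0
t=1: arr=3 -> substrate=2 bound=3 product=0
t=2: arr=1 -> substrate=3 bound=3 product=0
t=3: arr=3 -> substrate=4 bound=3 product=2
t=4: arr=2 -> substrate=5 bound=3 product=3
t=5: arr=0 -> substrate=5 bound=3 product=3
t=6: arr=3 -> substrate=6 bound=3 product=5
t=7: arr=0 -> substrate=5 bound=3 product=6
t=8: arr=2 -> substrate=7 bound=3 product=6
t=9: arr=0 -> substrate=5 bound=3 product=8
t=10: arr=3 -> substrate=7 bound=3 product=9

Answer: 9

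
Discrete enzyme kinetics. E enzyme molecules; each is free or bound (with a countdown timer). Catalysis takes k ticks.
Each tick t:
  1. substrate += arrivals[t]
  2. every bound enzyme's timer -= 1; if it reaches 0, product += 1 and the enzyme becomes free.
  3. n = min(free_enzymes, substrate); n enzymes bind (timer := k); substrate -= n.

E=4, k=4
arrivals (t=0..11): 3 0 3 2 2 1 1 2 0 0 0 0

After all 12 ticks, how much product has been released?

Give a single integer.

t=0: arr=3 -> substrate=0 bound=3 product=0
t=1: arr=0 -> substrate=0 bound=3 product=0
t=2: arr=3 -> substrate=2 bound=4 product=0
t=3: arr=2 -> substrate=4 bound=4 product=0
t=4: arr=2 -> substrate=3 bound=4 product=3
t=5: arr=1 -> substrate=4 bound=4 product=3
t=6: arr=1 -> substrate=4 bound=4 product=4
t=7: arr=2 -> substrate=6 bound=4 product=4
t=8: arr=0 -> substrate=3 bound=4 product=7
t=9: arr=0 -> substrate=3 bound=4 product=7
t=10: arr=0 -> substrate=2 bound=4 product=8
t=11: arr=0 -> substrate=2 bound=4 product=8

Answer: 8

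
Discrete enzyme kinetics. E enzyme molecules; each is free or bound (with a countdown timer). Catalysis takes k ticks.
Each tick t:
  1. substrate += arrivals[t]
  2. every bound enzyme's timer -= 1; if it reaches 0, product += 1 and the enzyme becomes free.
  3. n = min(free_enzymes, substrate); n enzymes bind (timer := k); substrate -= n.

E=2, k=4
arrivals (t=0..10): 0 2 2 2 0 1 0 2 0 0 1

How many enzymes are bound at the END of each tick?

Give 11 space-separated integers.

t=0: arr=0 -> substrate=0 bound=0 product=0
t=1: arr=2 -> substrate=0 bound=2 product=0
t=2: arr=2 -> substrate=2 bound=2 product=0
t=3: arr=2 -> substrate=4 bound=2 product=0
t=4: arr=0 -> substrate=4 bound=2 product=0
t=5: arr=1 -> substrate=3 bound=2 product=2
t=6: arr=0 -> substrate=3 bound=2 product=2
t=7: arr=2 -> substrate=5 bound=2 product=2
t=8: arr=0 -> substrate=5 bound=2 product=2
t=9: arr=0 -> substrate=3 bound=2 product=4
t=10: arr=1 -> substrate=4 bound=2 product=4

Answer: 0 2 2 2 2 2 2 2 2 2 2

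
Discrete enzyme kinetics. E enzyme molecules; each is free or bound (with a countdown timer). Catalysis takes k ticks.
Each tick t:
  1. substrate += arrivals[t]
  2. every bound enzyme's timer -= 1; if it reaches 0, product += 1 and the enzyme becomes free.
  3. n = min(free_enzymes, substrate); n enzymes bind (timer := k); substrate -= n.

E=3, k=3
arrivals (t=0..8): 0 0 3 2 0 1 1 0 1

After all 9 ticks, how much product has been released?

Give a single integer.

Answer: 6

Derivation:
t=0: arr=0 -> substrate=0 bound=0 product=0
t=1: arr=0 -> substrate=0 bound=0 product=0
t=2: arr=3 -> substrate=0 bound=3 product=0
t=3: arr=2 -> substrate=2 bound=3 product=0
t=4: arr=0 -> substrate=2 bound=3 product=0
t=5: arr=1 -> substrate=0 bound=3 product=3
t=6: arr=1 -> substrate=1 bound=3 product=3
t=7: arr=0 -> substrate=1 bound=3 product=3
t=8: arr=1 -> substrate=0 bound=2 product=6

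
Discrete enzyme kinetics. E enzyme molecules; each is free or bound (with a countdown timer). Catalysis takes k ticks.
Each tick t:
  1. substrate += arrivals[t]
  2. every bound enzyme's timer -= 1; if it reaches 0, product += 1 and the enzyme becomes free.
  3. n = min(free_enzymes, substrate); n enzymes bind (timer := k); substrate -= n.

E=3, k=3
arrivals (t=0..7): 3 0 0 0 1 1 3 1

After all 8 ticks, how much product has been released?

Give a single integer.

Answer: 4

Derivation:
t=0: arr=3 -> substrate=0 bound=3 product=0
t=1: arr=0 -> substrate=0 bound=3 product=0
t=2: arr=0 -> substrate=0 bound=3 product=0
t=3: arr=0 -> substrate=0 bound=0 product=3
t=4: arr=1 -> substrate=0 bound=1 product=3
t=5: arr=1 -> substrate=0 bound=2 product=3
t=6: arr=3 -> substrate=2 bound=3 product=3
t=7: arr=1 -> substrate=2 bound=3 product=4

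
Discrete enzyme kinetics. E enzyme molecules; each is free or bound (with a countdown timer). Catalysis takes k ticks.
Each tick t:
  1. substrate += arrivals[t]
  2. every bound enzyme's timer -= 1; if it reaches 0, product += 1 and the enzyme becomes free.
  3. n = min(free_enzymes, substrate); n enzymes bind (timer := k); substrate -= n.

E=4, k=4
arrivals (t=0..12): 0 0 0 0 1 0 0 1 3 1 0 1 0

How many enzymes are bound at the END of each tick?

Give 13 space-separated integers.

Answer: 0 0 0 0 1 1 1 2 4 4 4 4 2

Derivation:
t=0: arr=0 -> substrate=0 bound=0 product=0
t=1: arr=0 -> substrate=0 bound=0 product=0
t=2: arr=0 -> substrate=0 bound=0 product=0
t=3: arr=0 -> substrate=0 bound=0 product=0
t=4: arr=1 -> substrate=0 bound=1 product=0
t=5: arr=0 -> substrate=0 bound=1 product=0
t=6: arr=0 -> substrate=0 bound=1 product=0
t=7: arr=1 -> substrate=0 bound=2 product=0
t=8: arr=3 -> substrate=0 bound=4 product=1
t=9: arr=1 -> substrate=1 bound=4 product=1
t=10: arr=0 -> substrate=1 bound=4 product=1
t=11: arr=1 -> substrate=1 bound=4 product=2
t=12: arr=0 -> substrate=0 bound=2 product=5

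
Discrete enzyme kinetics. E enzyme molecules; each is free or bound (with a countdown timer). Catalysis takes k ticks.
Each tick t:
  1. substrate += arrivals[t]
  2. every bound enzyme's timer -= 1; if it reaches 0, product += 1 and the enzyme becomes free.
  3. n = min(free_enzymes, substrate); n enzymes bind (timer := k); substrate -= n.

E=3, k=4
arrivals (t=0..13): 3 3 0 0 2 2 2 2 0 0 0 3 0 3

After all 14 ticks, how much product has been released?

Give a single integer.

Answer: 9

Derivation:
t=0: arr=3 -> substrate=0 bound=3 product=0
t=1: arr=3 -> substrate=3 bound=3 product=0
t=2: arr=0 -> substrate=3 bound=3 product=0
t=3: arr=0 -> substrate=3 bound=3 product=0
t=4: arr=2 -> substrate=2 bound=3 product=3
t=5: arr=2 -> substrate=4 bound=3 product=3
t=6: arr=2 -> substrate=6 bound=3 product=3
t=7: arr=2 -> substrate=8 bound=3 product=3
t=8: arr=0 -> substrate=5 bound=3 product=6
t=9: arr=0 -> substrate=5 bound=3 product=6
t=10: arr=0 -> substrate=5 bound=3 product=6
t=11: arr=3 -> substrate=8 bound=3 product=6
t=12: arr=0 -> substrate=5 bound=3 product=9
t=13: arr=3 -> substrate=8 bound=3 product=9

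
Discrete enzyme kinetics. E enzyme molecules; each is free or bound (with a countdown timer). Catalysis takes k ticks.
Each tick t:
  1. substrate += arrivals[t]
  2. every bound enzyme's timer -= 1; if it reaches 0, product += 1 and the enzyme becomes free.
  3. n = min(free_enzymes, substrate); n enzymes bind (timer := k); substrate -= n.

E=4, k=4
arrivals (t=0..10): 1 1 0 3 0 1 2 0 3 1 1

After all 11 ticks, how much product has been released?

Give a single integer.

t=0: arr=1 -> substrate=0 bound=1 product=0
t=1: arr=1 -> substrate=0 bound=2 product=0
t=2: arr=0 -> substrate=0 bound=2 product=0
t=3: arr=3 -> substrate=1 bound=4 product=0
t=4: arr=0 -> substrate=0 bound=4 product=1
t=5: arr=1 -> substrate=0 bound=4 product=2
t=6: arr=2 -> substrate=2 bound=4 product=2
t=7: arr=0 -> substrate=0 bound=4 product=4
t=8: arr=3 -> substrate=2 bound=4 product=5
t=9: arr=1 -> substrate=2 bound=4 product=6
t=10: arr=1 -> substrate=3 bound=4 product=6

Answer: 6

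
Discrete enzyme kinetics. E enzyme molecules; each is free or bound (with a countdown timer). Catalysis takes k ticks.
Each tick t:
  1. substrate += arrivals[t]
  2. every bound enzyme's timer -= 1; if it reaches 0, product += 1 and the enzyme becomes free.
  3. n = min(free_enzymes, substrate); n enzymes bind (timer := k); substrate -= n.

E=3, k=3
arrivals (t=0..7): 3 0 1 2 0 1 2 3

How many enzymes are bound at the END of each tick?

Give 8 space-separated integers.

Answer: 3 3 3 3 3 3 3 3

Derivation:
t=0: arr=3 -> substrate=0 bound=3 product=0
t=1: arr=0 -> substrate=0 bound=3 product=0
t=2: arr=1 -> substrate=1 bound=3 product=0
t=3: arr=2 -> substrate=0 bound=3 product=3
t=4: arr=0 -> substrate=0 bound=3 product=3
t=5: arr=1 -> substrate=1 bound=3 product=3
t=6: arr=2 -> substrate=0 bound=3 product=6
t=7: arr=3 -> substrate=3 bound=3 product=6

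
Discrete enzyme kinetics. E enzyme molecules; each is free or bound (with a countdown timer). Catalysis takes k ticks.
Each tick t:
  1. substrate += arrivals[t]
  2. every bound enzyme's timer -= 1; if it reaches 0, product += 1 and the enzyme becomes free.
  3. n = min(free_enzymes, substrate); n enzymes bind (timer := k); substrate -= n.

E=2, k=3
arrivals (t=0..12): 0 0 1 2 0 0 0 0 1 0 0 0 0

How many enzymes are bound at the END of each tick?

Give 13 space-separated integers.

Answer: 0 0 1 2 2 2 1 1 1 1 1 0 0

Derivation:
t=0: arr=0 -> substrate=0 bound=0 product=0
t=1: arr=0 -> substrate=0 bound=0 product=0
t=2: arr=1 -> substrate=0 bound=1 product=0
t=3: arr=2 -> substrate=1 bound=2 product=0
t=4: arr=0 -> substrate=1 bound=2 product=0
t=5: arr=0 -> substrate=0 bound=2 product=1
t=6: arr=0 -> substrate=0 bound=1 product=2
t=7: arr=0 -> substrate=0 bound=1 product=2
t=8: arr=1 -> substrate=0 bound=1 product=3
t=9: arr=0 -> substrate=0 bound=1 product=3
t=10: arr=0 -> substrate=0 bound=1 product=3
t=11: arr=0 -> substrate=0 bound=0 product=4
t=12: arr=0 -> substrate=0 bound=0 product=4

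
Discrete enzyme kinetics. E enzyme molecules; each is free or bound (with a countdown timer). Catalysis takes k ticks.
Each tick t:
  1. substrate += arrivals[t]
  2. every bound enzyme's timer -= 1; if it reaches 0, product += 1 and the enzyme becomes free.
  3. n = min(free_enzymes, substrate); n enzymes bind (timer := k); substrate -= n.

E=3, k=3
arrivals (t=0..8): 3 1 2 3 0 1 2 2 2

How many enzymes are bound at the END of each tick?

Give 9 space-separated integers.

t=0: arr=3 -> substrate=0 bound=3 product=0
t=1: arr=1 -> substrate=1 bound=3 product=0
t=2: arr=2 -> substrate=3 bound=3 product=0
t=3: arr=3 -> substrate=3 bound=3 product=3
t=4: arr=0 -> substrate=3 bound=3 product=3
t=5: arr=1 -> substrate=4 bound=3 product=3
t=6: arr=2 -> substrate=3 bound=3 product=6
t=7: arr=2 -> substrate=5 bound=3 product=6
t=8: arr=2 -> substrate=7 bound=3 product=6

Answer: 3 3 3 3 3 3 3 3 3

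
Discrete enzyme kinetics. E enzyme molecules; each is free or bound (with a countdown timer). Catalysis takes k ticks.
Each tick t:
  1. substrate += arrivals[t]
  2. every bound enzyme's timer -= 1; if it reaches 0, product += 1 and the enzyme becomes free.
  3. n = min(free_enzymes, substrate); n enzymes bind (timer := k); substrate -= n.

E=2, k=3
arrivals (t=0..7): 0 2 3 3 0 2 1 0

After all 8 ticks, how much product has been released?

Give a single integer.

Answer: 4

Derivation:
t=0: arr=0 -> substrate=0 bound=0 product=0
t=1: arr=2 -> substrate=0 bound=2 product=0
t=2: arr=3 -> substrate=3 bound=2 product=0
t=3: arr=3 -> substrate=6 bound=2 product=0
t=4: arr=0 -> substrate=4 bound=2 product=2
t=5: arr=2 -> substrate=6 bound=2 product=2
t=6: arr=1 -> substrate=7 bound=2 product=2
t=7: arr=0 -> substrate=5 bound=2 product=4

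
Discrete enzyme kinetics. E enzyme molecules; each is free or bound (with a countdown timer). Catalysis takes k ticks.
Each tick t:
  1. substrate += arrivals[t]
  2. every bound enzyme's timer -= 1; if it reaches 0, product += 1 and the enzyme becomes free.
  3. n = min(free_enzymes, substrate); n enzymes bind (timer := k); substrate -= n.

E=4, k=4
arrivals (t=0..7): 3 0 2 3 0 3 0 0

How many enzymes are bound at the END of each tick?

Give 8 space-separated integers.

t=0: arr=3 -> substrate=0 bound=3 product=0
t=1: arr=0 -> substrate=0 bound=3 product=0
t=2: arr=2 -> substrate=1 bound=4 product=0
t=3: arr=3 -> substrate=4 bound=4 product=0
t=4: arr=0 -> substrate=1 bound=4 product=3
t=5: arr=3 -> substrate=4 bound=4 product=3
t=6: arr=0 -> substrate=3 bound=4 product=4
t=7: arr=0 -> substrate=3 bound=4 product=4

Answer: 3 3 4 4 4 4 4 4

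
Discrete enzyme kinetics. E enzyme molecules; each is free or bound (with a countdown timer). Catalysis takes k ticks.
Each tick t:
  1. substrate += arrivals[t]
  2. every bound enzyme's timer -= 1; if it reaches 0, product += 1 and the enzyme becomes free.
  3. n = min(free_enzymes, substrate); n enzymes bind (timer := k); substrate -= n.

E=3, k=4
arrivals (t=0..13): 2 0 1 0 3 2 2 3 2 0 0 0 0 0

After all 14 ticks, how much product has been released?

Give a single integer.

t=0: arr=2 -> substrate=0 bound=2 product=0
t=1: arr=0 -> substrate=0 bound=2 product=0
t=2: arr=1 -> substrate=0 bound=3 product=0
t=3: arr=0 -> substrate=0 bound=3 product=0
t=4: arr=3 -> substrate=1 bound=3 product=2
t=5: arr=2 -> substrate=3 bound=3 product=2
t=6: arr=2 -> substrate=4 bound=3 product=3
t=7: arr=3 -> substrate=7 bound=3 product=3
t=8: arr=2 -> substrate=7 bound=3 product=5
t=9: arr=0 -> substrate=7 bound=3 product=5
t=10: arr=0 -> substrate=6 bound=3 product=6
t=11: arr=0 -> substrate=6 bound=3 product=6
t=12: arr=0 -> substrate=4 bound=3 product=8
t=13: arr=0 -> substrate=4 bound=3 product=8

Answer: 8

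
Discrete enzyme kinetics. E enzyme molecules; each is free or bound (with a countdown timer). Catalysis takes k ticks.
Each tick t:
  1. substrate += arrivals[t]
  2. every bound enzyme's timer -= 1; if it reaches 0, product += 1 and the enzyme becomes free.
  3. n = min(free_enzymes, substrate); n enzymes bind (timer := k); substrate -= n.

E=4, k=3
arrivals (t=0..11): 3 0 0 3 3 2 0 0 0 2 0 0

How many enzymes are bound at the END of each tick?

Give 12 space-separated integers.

Answer: 3 3 3 3 4 4 4 4 4 3 2 2

Derivation:
t=0: arr=3 -> substrate=0 bound=3 product=0
t=1: arr=0 -> substrate=0 bound=3 product=0
t=2: arr=0 -> substrate=0 bound=3 product=0
t=3: arr=3 -> substrate=0 bound=3 product=3
t=4: arr=3 -> substrate=2 bound=4 product=3
t=5: arr=2 -> substrate=4 bound=4 product=3
t=6: arr=0 -> substrate=1 bound=4 product=6
t=7: arr=0 -> substrate=0 bound=4 product=7
t=8: arr=0 -> substrate=0 bound=4 product=7
t=9: arr=2 -> substrate=0 bound=3 product=10
t=10: arr=0 -> substrate=0 bound=2 product=11
t=11: arr=0 -> substrate=0 bound=2 product=11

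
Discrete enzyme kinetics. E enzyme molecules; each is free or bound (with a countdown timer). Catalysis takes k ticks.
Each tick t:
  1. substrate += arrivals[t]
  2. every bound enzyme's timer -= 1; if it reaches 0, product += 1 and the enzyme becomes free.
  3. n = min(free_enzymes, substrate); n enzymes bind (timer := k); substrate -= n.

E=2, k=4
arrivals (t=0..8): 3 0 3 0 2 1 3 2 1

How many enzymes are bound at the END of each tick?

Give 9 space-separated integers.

Answer: 2 2 2 2 2 2 2 2 2

Derivation:
t=0: arr=3 -> substrate=1 bound=2 product=0
t=1: arr=0 -> substrate=1 bound=2 product=0
t=2: arr=3 -> substrate=4 bound=2 product=0
t=3: arr=0 -> substrate=4 bound=2 product=0
t=4: arr=2 -> substrate=4 bound=2 product=2
t=5: arr=1 -> substrate=5 bound=2 product=2
t=6: arr=3 -> substrate=8 bound=2 product=2
t=7: arr=2 -> substrate=10 bound=2 product=2
t=8: arr=1 -> substrate=9 bound=2 product=4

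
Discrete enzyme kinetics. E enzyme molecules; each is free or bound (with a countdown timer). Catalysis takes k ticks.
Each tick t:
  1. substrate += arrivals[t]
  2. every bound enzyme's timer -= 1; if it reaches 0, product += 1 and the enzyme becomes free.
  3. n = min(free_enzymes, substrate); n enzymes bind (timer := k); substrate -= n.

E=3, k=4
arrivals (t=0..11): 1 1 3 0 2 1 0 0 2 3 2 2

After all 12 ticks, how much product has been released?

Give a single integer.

t=0: arr=1 -> substrate=0 bound=1 product=0
t=1: arr=1 -> substrate=0 bound=2 product=0
t=2: arr=3 -> substrate=2 bound=3 product=0
t=3: arr=0 -> substrate=2 bound=3 product=0
t=4: arr=2 -> substrate=3 bound=3 product=1
t=5: arr=1 -> substrate=3 bound=3 product=2
t=6: arr=0 -> substrate=2 bound=3 product=3
t=7: arr=0 -> substrate=2 bound=3 product=3
t=8: arr=2 -> substrate=3 bound=3 product=4
t=9: arr=3 -> substrate=5 bound=3 product=5
t=10: arr=2 -> substrate=6 bound=3 product=6
t=11: arr=2 -> substrate=8 bound=3 product=6

Answer: 6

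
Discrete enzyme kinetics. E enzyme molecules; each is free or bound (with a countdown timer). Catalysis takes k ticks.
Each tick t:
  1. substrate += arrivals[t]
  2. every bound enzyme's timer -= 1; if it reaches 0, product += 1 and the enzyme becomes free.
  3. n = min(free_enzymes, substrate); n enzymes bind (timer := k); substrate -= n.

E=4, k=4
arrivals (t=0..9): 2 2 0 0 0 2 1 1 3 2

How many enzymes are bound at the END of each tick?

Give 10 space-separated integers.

Answer: 2 4 4 4 2 2 3 4 4 4

Derivation:
t=0: arr=2 -> substrate=0 bound=2 product=0
t=1: arr=2 -> substrate=0 bound=4 product=0
t=2: arr=0 -> substrate=0 bound=4 product=0
t=3: arr=0 -> substrate=0 bound=4 product=0
t=4: arr=0 -> substrate=0 bound=2 product=2
t=5: arr=2 -> substrate=0 bound=2 product=4
t=6: arr=1 -> substrate=0 bound=3 product=4
t=7: arr=1 -> substrate=0 bound=4 product=4
t=8: arr=3 -> substrate=3 bound=4 product=4
t=9: arr=2 -> substrate=3 bound=4 product=6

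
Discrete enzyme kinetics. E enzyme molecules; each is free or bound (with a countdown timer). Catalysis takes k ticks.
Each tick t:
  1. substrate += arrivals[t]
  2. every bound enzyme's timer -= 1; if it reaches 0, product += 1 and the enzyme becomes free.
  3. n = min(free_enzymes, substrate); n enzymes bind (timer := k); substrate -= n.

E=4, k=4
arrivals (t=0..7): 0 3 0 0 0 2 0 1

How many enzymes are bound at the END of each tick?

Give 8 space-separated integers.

t=0: arr=0 -> substrate=0 bound=0 product=0
t=1: arr=3 -> substrate=0 bound=3 product=0
t=2: arr=0 -> substrate=0 bound=3 product=0
t=3: arr=0 -> substrate=0 bound=3 product=0
t=4: arr=0 -> substrate=0 bound=3 product=0
t=5: arr=2 -> substrate=0 bound=2 product=3
t=6: arr=0 -> substrate=0 bound=2 product=3
t=7: arr=1 -> substrate=0 bound=3 product=3

Answer: 0 3 3 3 3 2 2 3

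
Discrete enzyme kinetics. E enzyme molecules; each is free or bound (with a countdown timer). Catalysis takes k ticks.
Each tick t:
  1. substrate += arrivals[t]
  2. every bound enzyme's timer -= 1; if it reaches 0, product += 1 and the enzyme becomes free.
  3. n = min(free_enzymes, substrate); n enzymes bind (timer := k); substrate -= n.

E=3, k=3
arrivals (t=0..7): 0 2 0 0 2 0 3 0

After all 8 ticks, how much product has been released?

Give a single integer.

Answer: 4

Derivation:
t=0: arr=0 -> substrate=0 bound=0 product=0
t=1: arr=2 -> substrate=0 bound=2 product=0
t=2: arr=0 -> substrate=0 bound=2 product=0
t=3: arr=0 -> substrate=0 bound=2 product=0
t=4: arr=2 -> substrate=0 bound=2 product=2
t=5: arr=0 -> substrate=0 bound=2 product=2
t=6: arr=3 -> substrate=2 bound=3 product=2
t=7: arr=0 -> substrate=0 bound=3 product=4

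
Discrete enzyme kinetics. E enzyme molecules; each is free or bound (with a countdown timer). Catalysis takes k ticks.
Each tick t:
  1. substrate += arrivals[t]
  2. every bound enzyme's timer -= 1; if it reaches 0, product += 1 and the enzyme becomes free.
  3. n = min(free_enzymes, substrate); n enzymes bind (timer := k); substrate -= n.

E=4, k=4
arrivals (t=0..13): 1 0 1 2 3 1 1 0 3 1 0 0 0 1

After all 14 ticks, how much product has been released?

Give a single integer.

Answer: 9

Derivation:
t=0: arr=1 -> substrate=0 bound=1 product=0
t=1: arr=0 -> substrate=0 bound=1 product=0
t=2: arr=1 -> substrate=0 bound=2 product=0
t=3: arr=2 -> substrate=0 bound=4 product=0
t=4: arr=3 -> substrate=2 bound=4 product=1
t=5: arr=1 -> substrate=3 bound=4 product=1
t=6: arr=1 -> substrate=3 bound=4 product=2
t=7: arr=0 -> substrate=1 bound=4 product=4
t=8: arr=3 -> substrate=3 bound=4 product=5
t=9: arr=1 -> substrate=4 bound=4 product=5
t=10: arr=0 -> substrate=3 bound=4 product=6
t=11: arr=0 -> substrate=1 bound=4 product=8
t=12: arr=0 -> substrate=0 bound=4 product=9
t=13: arr=1 -> substrate=1 bound=4 product=9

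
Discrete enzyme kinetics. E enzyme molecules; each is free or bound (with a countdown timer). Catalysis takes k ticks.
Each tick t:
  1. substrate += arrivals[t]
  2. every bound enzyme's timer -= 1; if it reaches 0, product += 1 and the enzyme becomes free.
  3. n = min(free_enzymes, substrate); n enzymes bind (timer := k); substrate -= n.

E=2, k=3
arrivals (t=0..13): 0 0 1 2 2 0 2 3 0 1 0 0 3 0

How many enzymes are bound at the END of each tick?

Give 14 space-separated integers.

Answer: 0 0 1 2 2 2 2 2 2 2 2 2 2 2

Derivation:
t=0: arr=0 -> substrate=0 bound=0 product=0
t=1: arr=0 -> substrate=0 bound=0 product=0
t=2: arr=1 -> substrate=0 bound=1 product=0
t=3: arr=2 -> substrate=1 bound=2 product=0
t=4: arr=2 -> substrate=3 bound=2 product=0
t=5: arr=0 -> substrate=2 bound=2 product=1
t=6: arr=2 -> substrate=3 bound=2 product=2
t=7: arr=3 -> substrate=6 bound=2 product=2
t=8: arr=0 -> substrate=5 bound=2 product=3
t=9: arr=1 -> substrate=5 bound=2 product=4
t=10: arr=0 -> substrate=5 bound=2 product=4
t=11: arr=0 -> substrate=4 bound=2 product=5
t=12: arr=3 -> substrate=6 bound=2 product=6
t=13: arr=0 -> substrate=6 bound=2 product=6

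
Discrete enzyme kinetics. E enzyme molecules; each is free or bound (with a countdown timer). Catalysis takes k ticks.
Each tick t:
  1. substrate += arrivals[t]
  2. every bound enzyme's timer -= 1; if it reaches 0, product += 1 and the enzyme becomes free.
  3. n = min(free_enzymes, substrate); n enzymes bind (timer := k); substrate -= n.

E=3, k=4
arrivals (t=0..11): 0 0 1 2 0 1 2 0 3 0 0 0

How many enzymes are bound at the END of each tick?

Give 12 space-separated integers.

t=0: arr=0 -> substrate=0 bound=0 product=0
t=1: arr=0 -> substrate=0 bound=0 product=0
t=2: arr=1 -> substrate=0 bound=1 product=0
t=3: arr=2 -> substrate=0 bound=3 product=0
t=4: arr=0 -> substrate=0 bound=3 product=0
t=5: arr=1 -> substrate=1 bound=3 product=0
t=6: arr=2 -> substrate=2 bound=3 product=1
t=7: arr=0 -> substrate=0 bound=3 product=3
t=8: arr=3 -> substrate=3 bound=3 product=3
t=9: arr=0 -> substrate=3 bound=3 product=3
t=10: arr=0 -> substrate=2 bound=3 product=4
t=11: arr=0 -> substrate=0 bound=3 product=6

Answer: 0 0 1 3 3 3 3 3 3 3 3 3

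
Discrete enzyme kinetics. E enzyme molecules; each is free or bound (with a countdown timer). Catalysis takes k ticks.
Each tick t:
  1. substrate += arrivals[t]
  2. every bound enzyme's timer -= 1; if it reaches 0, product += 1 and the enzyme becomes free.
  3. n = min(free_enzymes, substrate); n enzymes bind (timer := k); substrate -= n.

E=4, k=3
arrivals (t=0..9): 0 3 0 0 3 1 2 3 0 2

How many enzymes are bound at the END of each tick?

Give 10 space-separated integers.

Answer: 0 3 3 3 3 4 4 4 4 4

Derivation:
t=0: arr=0 -> substrate=0 bound=0 product=0
t=1: arr=3 -> substrate=0 bound=3 product=0
t=2: arr=0 -> substrate=0 bound=3 product=0
t=3: arr=0 -> substrate=0 bound=3 product=0
t=4: arr=3 -> substrate=0 bound=3 product=3
t=5: arr=1 -> substrate=0 bound=4 product=3
t=6: arr=2 -> substrate=2 bound=4 product=3
t=7: arr=3 -> substrate=2 bound=4 product=6
t=8: arr=0 -> substrate=1 bound=4 product=7
t=9: arr=2 -> substrate=3 bound=4 product=7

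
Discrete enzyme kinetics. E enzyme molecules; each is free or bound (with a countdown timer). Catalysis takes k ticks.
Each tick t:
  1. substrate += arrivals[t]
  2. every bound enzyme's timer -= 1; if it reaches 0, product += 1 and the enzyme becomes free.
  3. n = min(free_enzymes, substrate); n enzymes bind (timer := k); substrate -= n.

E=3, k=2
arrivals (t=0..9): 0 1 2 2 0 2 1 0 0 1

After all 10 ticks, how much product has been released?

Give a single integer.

Answer: 8

Derivation:
t=0: arr=0 -> substrate=0 bound=0 product=0
t=1: arr=1 -> substrate=0 bound=1 product=0
t=2: arr=2 -> substrate=0 bound=3 product=0
t=3: arr=2 -> substrate=1 bound=3 product=1
t=4: arr=0 -> substrate=0 bound=2 product=3
t=5: arr=2 -> substrate=0 bound=3 product=4
t=6: arr=1 -> substrate=0 bound=3 product=5
t=7: arr=0 -> substrate=0 bound=1 product=7
t=8: arr=0 -> substrate=0 bound=0 product=8
t=9: arr=1 -> substrate=0 bound=1 product=8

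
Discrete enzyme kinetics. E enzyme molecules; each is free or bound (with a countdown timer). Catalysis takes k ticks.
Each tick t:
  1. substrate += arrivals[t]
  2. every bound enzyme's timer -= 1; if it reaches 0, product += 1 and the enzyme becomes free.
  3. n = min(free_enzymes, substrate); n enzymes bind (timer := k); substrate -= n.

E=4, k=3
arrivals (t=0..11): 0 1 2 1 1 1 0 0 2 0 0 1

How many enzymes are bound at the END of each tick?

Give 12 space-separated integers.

Answer: 0 1 3 4 4 3 2 1 2 2 2 1

Derivation:
t=0: arr=0 -> substrate=0 bound=0 product=0
t=1: arr=1 -> substrate=0 bound=1 product=0
t=2: arr=2 -> substrate=0 bound=3 product=0
t=3: arr=1 -> substrate=0 bound=4 product=0
t=4: arr=1 -> substrate=0 bound=4 product=1
t=5: arr=1 -> substrate=0 bound=3 product=3
t=6: arr=0 -> substrate=0 bound=2 product=4
t=7: arr=0 -> substrate=0 bound=1 product=5
t=8: arr=2 -> substrate=0 bound=2 product=6
t=9: arr=0 -> substrate=0 bound=2 product=6
t=10: arr=0 -> substrate=0 bound=2 product=6
t=11: arr=1 -> substrate=0 bound=1 product=8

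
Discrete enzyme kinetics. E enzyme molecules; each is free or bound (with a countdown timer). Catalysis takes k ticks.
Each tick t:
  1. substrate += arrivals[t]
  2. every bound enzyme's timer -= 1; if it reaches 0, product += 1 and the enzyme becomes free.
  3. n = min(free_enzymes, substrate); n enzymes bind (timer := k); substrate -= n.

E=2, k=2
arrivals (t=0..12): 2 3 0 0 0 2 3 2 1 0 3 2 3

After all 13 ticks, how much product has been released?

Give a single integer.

t=0: arr=2 -> substrate=0 bound=2 product=0
t=1: arr=3 -> substrate=3 bound=2 product=0
t=2: arr=0 -> substrate=1 bound=2 product=2
t=3: arr=0 -> substrate=1 bound=2 product=2
t=4: arr=0 -> substrate=0 bound=1 product=4
t=5: arr=2 -> substrate=1 bound=2 product=4
t=6: arr=3 -> substrate=3 bound=2 product=5
t=7: arr=2 -> substrate=4 bound=2 product=6
t=8: arr=1 -> substrate=4 bound=2 product=7
t=9: arr=0 -> substrate=3 bound=2 product=8
t=10: arr=3 -> substrate=5 bound=2 product=9
t=11: arr=2 -> substrate=6 bound=2 product=10
t=12: arr=3 -> substrate=8 bound=2 product=11

Answer: 11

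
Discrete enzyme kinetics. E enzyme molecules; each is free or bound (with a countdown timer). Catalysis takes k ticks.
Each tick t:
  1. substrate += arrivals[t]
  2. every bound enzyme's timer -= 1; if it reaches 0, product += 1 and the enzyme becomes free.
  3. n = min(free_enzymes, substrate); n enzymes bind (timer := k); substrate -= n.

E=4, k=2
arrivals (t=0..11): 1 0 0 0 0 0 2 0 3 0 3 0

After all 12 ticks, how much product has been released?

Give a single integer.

t=0: arr=1 -> substrate=0 bound=1 product=0
t=1: arr=0 -> substrate=0 bound=1 product=0
t=2: arr=0 -> substrate=0 bound=0 product=1
t=3: arr=0 -> substrate=0 bound=0 product=1
t=4: arr=0 -> substrate=0 bound=0 product=1
t=5: arr=0 -> substrate=0 bound=0 product=1
t=6: arr=2 -> substrate=0 bound=2 product=1
t=7: arr=0 -> substrate=0 bound=2 product=1
t=8: arr=3 -> substrate=0 bound=3 product=3
t=9: arr=0 -> substrate=0 bound=3 product=3
t=10: arr=3 -> substrate=0 bound=3 product=6
t=11: arr=0 -> substrate=0 bound=3 product=6

Answer: 6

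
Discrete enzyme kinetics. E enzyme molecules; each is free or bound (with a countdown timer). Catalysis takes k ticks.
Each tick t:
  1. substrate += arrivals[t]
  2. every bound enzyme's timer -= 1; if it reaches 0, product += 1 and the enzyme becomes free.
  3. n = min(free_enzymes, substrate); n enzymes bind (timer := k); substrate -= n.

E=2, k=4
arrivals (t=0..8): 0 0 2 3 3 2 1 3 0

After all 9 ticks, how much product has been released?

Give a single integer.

Answer: 2

Derivation:
t=0: arr=0 -> substrate=0 bound=0 product=0
t=1: arr=0 -> substrate=0 bound=0 product=0
t=2: arr=2 -> substrate=0 bound=2 product=0
t=3: arr=3 -> substrate=3 bound=2 product=0
t=4: arr=3 -> substrate=6 bound=2 product=0
t=5: arr=2 -> substrate=8 bound=2 product=0
t=6: arr=1 -> substrate=7 bound=2 product=2
t=7: arr=3 -> substrate=10 bound=2 product=2
t=8: arr=0 -> substrate=10 bound=2 product=2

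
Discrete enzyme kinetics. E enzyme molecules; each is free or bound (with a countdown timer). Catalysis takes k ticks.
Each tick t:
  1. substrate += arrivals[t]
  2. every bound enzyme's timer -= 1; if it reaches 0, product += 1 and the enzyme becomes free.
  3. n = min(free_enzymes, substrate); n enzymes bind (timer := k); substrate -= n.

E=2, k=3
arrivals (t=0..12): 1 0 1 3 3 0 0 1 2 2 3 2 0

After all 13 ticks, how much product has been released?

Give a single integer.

t=0: arr=1 -> substrate=0 bound=1 product=0
t=1: arr=0 -> substrate=0 bound=1 product=0
t=2: arr=1 -> substrate=0 bound=2 product=0
t=3: arr=3 -> substrate=2 bound=2 product=1
t=4: arr=3 -> substrate=5 bound=2 product=1
t=5: arr=0 -> substrate=4 bound=2 product=2
t=6: arr=0 -> substrate=3 bound=2 product=3
t=7: arr=1 -> substrate=4 bound=2 product=3
t=8: arr=2 -> substrate=5 bound=2 product=4
t=9: arr=2 -> substrate=6 bound=2 product=5
t=10: arr=3 -> substrate=9 bound=2 product=5
t=11: arr=2 -> substrate=10 bound=2 product=6
t=12: arr=0 -> substrate=9 bound=2 product=7

Answer: 7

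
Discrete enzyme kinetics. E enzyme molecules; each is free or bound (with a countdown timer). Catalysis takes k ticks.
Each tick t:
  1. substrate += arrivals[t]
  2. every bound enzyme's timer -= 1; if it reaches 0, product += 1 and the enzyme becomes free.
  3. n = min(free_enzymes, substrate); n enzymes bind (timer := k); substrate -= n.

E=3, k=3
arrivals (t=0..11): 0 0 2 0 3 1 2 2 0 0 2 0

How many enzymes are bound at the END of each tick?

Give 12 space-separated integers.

Answer: 0 0 2 2 3 3 3 3 3 3 3 3

Derivation:
t=0: arr=0 -> substrate=0 bound=0 product=0
t=1: arr=0 -> substrate=0 bound=0 product=0
t=2: arr=2 -> substrate=0 bound=2 product=0
t=3: arr=0 -> substrate=0 bound=2 product=0
t=4: arr=3 -> substrate=2 bound=3 product=0
t=5: arr=1 -> substrate=1 bound=3 product=2
t=6: arr=2 -> substrate=3 bound=3 product=2
t=7: arr=2 -> substrate=4 bound=3 product=3
t=8: arr=0 -> substrate=2 bound=3 product=5
t=9: arr=0 -> substrate=2 bound=3 product=5
t=10: arr=2 -> substrate=3 bound=3 product=6
t=11: arr=0 -> substrate=1 bound=3 product=8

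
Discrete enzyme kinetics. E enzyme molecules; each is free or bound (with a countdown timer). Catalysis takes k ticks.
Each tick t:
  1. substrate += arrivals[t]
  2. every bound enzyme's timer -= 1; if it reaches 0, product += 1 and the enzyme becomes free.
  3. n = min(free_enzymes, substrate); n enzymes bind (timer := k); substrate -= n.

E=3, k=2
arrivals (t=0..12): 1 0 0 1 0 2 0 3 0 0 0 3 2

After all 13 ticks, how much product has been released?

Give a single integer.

t=0: arr=1 -> substrate=0 bound=1 product=0
t=1: arr=0 -> substrate=0 bound=1 product=0
t=2: arr=0 -> substrate=0 bound=0 product=1
t=3: arr=1 -> substrate=0 bound=1 product=1
t=4: arr=0 -> substrate=0 bound=1 product=1
t=5: arr=2 -> substrate=0 bound=2 product=2
t=6: arr=0 -> substrate=0 bound=2 product=2
t=7: arr=3 -> substrate=0 bound=3 product=4
t=8: arr=0 -> substrate=0 bound=3 product=4
t=9: arr=0 -> substrate=0 bound=0 product=7
t=10: arr=0 -> substrate=0 bound=0 product=7
t=11: arr=3 -> substrate=0 bound=3 product=7
t=12: arr=2 -> substrate=2 bound=3 product=7

Answer: 7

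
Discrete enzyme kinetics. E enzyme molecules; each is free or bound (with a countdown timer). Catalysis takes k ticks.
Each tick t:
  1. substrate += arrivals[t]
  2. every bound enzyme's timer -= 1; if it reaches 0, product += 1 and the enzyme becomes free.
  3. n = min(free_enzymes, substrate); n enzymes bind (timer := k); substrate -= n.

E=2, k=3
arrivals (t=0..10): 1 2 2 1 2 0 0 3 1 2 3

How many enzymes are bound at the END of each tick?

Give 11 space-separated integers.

Answer: 1 2 2 2 2 2 2 2 2 2 2

Derivation:
t=0: arr=1 -> substrate=0 bound=1 product=0
t=1: arr=2 -> substrate=1 bound=2 product=0
t=2: arr=2 -> substrate=3 bound=2 product=0
t=3: arr=1 -> substrate=3 bound=2 product=1
t=4: arr=2 -> substrate=4 bound=2 product=2
t=5: arr=0 -> substrate=4 bound=2 product=2
t=6: arr=0 -> substrate=3 bound=2 product=3
t=7: arr=3 -> substrate=5 bound=2 product=4
t=8: arr=1 -> substrate=6 bound=2 product=4
t=9: arr=2 -> substrate=7 bound=2 product=5
t=10: arr=3 -> substrate=9 bound=2 product=6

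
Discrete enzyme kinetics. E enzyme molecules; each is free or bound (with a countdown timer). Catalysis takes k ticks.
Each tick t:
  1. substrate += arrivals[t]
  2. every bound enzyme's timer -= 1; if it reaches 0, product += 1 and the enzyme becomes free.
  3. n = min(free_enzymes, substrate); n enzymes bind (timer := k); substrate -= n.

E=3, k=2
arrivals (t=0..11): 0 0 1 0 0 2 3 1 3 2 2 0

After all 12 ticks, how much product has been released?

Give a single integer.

t=0: arr=0 -> substrate=0 bound=0 product=0
t=1: arr=0 -> substrate=0 bound=0 product=0
t=2: arr=1 -> substrate=0 bound=1 product=0
t=3: arr=0 -> substrate=0 bound=1 product=0
t=4: arr=0 -> substrate=0 bound=0 product=1
t=5: arr=2 -> substrate=0 bound=2 product=1
t=6: arr=3 -> substrate=2 bound=3 product=1
t=7: arr=1 -> substrate=1 bound=3 product=3
t=8: arr=3 -> substrate=3 bound=3 product=4
t=9: arr=2 -> substrate=3 bound=3 product=6
t=10: arr=2 -> substrate=4 bound=3 product=7
t=11: arr=0 -> substrate=2 bound=3 product=9

Answer: 9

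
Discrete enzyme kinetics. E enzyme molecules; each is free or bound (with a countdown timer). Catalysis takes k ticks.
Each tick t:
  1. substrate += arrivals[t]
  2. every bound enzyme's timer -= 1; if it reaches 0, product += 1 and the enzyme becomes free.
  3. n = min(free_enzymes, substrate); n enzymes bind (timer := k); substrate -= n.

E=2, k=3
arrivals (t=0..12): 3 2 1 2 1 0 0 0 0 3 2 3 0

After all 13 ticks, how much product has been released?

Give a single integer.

t=0: arr=3 -> substrate=1 bound=2 product=0
t=1: arr=2 -> substrate=3 bound=2 product=0
t=2: arr=1 -> substrate=4 bound=2 product=0
t=3: arr=2 -> substrate=4 bound=2 product=2
t=4: arr=1 -> substrate=5 bound=2 product=2
t=5: arr=0 -> substrate=5 bound=2 product=2
t=6: arr=0 -> substrate=3 bound=2 product=4
t=7: arr=0 -> substrate=3 bound=2 product=4
t=8: arr=0 -> substrate=3 bound=2 product=4
t=9: arr=3 -> substrate=4 bound=2 product=6
t=10: arr=2 -> substrate=6 bound=2 product=6
t=11: arr=3 -> substrate=9 bound=2 product=6
t=12: arr=0 -> substrate=7 bound=2 product=8

Answer: 8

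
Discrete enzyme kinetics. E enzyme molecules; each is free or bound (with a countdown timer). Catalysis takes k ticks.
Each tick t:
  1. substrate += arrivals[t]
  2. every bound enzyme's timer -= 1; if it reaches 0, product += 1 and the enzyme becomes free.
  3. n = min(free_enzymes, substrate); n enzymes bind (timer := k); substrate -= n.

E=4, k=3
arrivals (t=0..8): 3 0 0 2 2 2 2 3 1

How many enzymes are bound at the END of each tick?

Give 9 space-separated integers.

t=0: arr=3 -> substrate=0 bound=3 product=0
t=1: arr=0 -> substrate=0 bound=3 product=0
t=2: arr=0 -> substrate=0 bound=3 product=0
t=3: arr=2 -> substrate=0 bound=2 product=3
t=4: arr=2 -> substrate=0 bound=4 product=3
t=5: arr=2 -> substrate=2 bound=4 product=3
t=6: arr=2 -> substrate=2 bound=4 product=5
t=7: arr=3 -> substrate=3 bound=4 product=7
t=8: arr=1 -> substrate=4 bound=4 product=7

Answer: 3 3 3 2 4 4 4 4 4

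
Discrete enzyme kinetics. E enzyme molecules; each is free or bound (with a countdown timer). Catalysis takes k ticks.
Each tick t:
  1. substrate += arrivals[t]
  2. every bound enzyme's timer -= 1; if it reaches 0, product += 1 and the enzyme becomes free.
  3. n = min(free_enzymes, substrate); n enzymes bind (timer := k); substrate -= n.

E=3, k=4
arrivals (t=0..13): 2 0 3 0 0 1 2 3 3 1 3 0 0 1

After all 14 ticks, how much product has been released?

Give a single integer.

t=0: arr=2 -> substrate=0 bound=2 product=0
t=1: arr=0 -> substrate=0 bound=2 product=0
t=2: arr=3 -> substrate=2 bound=3 product=0
t=3: arr=0 -> substrate=2 bound=3 product=0
t=4: arr=0 -> substrate=0 bound=3 product=2
t=5: arr=1 -> substrate=1 bound=3 product=2
t=6: arr=2 -> substrate=2 bound=3 product=3
t=7: arr=3 -> substrate=5 bound=3 product=3
t=8: arr=3 -> substrate=6 bound=3 product=5
t=9: arr=1 -> substrate=7 bound=3 product=5
t=10: arr=3 -> substrate=9 bound=3 product=6
t=11: arr=0 -> substrate=9 bound=3 product=6
t=12: arr=0 -> substrate=7 bound=3 product=8
t=13: arr=1 -> substrate=8 bound=3 product=8

Answer: 8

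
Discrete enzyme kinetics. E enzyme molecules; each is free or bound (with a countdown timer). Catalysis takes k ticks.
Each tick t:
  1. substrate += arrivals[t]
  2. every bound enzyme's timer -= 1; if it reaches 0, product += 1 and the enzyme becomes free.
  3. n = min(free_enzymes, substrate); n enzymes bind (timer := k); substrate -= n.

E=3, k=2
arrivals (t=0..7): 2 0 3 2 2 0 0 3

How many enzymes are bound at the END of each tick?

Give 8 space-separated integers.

t=0: arr=2 -> substrate=0 bound=2 product=0
t=1: arr=0 -> substrate=0 bound=2 product=0
t=2: arr=3 -> substrate=0 bound=3 product=2
t=3: arr=2 -> substrate=2 bound=3 product=2
t=4: arr=2 -> substrate=1 bound=3 product=5
t=5: arr=0 -> substrate=1 bound=3 product=5
t=6: arr=0 -> substrate=0 bound=1 product=8
t=7: arr=3 -> substrate=1 bound=3 product=8

Answer: 2 2 3 3 3 3 1 3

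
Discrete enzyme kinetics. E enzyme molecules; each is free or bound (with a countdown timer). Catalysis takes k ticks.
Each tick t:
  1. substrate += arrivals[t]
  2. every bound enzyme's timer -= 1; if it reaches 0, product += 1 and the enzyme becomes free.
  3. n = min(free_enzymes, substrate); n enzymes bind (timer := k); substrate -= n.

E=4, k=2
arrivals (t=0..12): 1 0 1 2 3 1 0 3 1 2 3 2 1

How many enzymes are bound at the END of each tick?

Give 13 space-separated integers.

t=0: arr=1 -> substrate=0 bound=1 product=0
t=1: arr=0 -> substrate=0 bound=1 product=0
t=2: arr=1 -> substrate=0 bound=1 product=1
t=3: arr=2 -> substrate=0 bound=3 product=1
t=4: arr=3 -> substrate=1 bound=4 product=2
t=5: arr=1 -> substrate=0 bound=4 product=4
t=6: arr=0 -> substrate=0 bound=2 product=6
t=7: arr=3 -> substrate=0 bound=3 product=8
t=8: arr=1 -> substrate=0 bound=4 product=8
t=9: arr=2 -> substrate=0 bound=3 product=11
t=10: arr=3 -> substrate=1 bound=4 product=12
t=11: arr=2 -> substrate=1 bound=4 product=14
t=12: arr=1 -> substrate=0 bound=4 product=16

Answer: 1 1 1 3 4 4 2 3 4 3 4 4 4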